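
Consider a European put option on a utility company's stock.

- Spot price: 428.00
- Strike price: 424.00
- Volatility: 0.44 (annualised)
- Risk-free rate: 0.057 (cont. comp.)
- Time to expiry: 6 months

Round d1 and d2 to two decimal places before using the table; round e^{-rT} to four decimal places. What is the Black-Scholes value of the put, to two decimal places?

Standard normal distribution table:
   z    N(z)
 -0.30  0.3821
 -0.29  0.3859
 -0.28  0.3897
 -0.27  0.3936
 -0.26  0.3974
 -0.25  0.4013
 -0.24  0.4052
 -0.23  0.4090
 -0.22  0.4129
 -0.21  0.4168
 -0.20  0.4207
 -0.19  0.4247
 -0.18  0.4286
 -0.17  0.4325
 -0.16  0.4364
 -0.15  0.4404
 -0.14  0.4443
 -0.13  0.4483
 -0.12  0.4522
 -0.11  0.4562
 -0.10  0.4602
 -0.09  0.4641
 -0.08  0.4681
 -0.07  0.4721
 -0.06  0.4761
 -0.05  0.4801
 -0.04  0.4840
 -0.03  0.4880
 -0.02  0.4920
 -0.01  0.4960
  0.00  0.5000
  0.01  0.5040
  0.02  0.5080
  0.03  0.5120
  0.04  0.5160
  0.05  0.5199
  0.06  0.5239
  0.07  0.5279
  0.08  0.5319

T = 0.5;  σ√T = 0.3111
d₁ = [ln(428/424) + (0.057 + 0.44²/2)·0.5] / 0.3111 = [0.0094 + 0.0769] / 0.3111 = 0.2773 ⇒ 0.28
d₂ = d₁ − σ√T = 0.2773 − 0.3111 = -0.0338 ⇒ -0.03
e^(−rT) = e^(−0.057·0.5) = 0.9719
N(−d₂) = N(0.03) = 0.5120;  N(−d₁) = N(-0.28) = 0.3897
P = 424·0.9719·0.5120 − 428·0.3897 = 210.9878 − 166.7916 = 44.1962

44.20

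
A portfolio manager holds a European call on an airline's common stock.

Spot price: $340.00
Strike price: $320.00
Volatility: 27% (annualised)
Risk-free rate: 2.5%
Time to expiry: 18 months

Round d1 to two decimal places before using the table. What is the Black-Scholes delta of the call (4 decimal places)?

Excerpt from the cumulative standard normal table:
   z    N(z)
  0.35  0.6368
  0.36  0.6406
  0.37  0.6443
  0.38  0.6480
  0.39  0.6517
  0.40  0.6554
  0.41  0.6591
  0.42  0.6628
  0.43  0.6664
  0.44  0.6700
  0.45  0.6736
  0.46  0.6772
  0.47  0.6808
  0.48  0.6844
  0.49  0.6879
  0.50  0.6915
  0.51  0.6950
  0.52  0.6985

T = 1.5;  σ√T = 0.3307
d₁ = [ln(340/320) + (0.025 + 0.27²/2)·1.5] / 0.3307 = [0.0606 + 0.0922] / 0.3307 = 0.4621 ⇒ 0.46
N(d₁) = N(0.46) = 0.6772
Δ_call = N(d₁) = 0.6772

0.6772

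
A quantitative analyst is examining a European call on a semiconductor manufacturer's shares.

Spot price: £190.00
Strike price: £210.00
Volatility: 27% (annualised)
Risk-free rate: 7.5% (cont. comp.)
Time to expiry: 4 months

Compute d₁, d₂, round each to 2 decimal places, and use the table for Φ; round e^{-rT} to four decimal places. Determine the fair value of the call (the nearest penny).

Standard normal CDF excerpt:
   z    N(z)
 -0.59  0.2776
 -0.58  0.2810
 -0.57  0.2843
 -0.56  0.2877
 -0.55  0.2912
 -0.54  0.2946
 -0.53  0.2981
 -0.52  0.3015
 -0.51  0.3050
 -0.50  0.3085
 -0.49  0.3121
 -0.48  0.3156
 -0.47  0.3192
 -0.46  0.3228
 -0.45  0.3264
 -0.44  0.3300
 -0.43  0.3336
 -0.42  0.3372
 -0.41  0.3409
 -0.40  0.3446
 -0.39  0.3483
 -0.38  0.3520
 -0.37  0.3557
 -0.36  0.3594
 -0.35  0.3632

σ√T = 0.27·√0.3333 = 0.1559
ln(S/K) + (r + σ²/2)T = ln(190/210) + (0.075 + 0.27²/2)·0.3333 = -0.1001 + 0.0371 = -0.0629
d₁ = -0.0629 / 0.1559 = -0.4037 ⇒ -0.40
d₂ = d₁ − σ√T = -0.4037 − 0.1559 = -0.5596 ⇒ -0.56
e^(−rT) = e^(−0.075·0.3333) = 0.9753
N(d₁) = N(-0.40) = 0.3446;  N(d₂) = N(-0.56) = 0.2877
C = 190·0.3446 − 210·0.9753·0.2877 = 65.4740 − 58.9247 = 6.5493

£6.55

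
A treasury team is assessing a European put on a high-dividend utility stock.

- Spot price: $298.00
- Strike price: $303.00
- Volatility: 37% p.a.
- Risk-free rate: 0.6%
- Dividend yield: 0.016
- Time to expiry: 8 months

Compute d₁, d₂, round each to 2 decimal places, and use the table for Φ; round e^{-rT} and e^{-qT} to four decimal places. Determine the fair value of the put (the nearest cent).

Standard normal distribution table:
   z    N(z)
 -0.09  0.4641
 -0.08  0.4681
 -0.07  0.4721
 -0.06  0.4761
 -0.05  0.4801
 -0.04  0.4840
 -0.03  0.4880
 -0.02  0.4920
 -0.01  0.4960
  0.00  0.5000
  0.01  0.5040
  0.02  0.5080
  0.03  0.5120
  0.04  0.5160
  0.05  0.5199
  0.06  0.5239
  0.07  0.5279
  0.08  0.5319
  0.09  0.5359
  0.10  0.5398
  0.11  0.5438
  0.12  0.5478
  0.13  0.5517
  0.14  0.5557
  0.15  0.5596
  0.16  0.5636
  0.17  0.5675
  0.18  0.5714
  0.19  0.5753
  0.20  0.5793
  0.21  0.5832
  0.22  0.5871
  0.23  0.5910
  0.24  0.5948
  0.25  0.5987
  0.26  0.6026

$39.16

T = 0.6667;  σ√T = 0.3021
ln(S/K) + (r − q + σ²/2)T = ln(298/303) + (0.006 − 0.016 + 0.37²/2)·0.6667 = -0.0166 + 0.0390 = 0.0223
d₁ = 0.0223 / 0.3021 = 0.0739 → 0.07
d₂ = d₁ − σ√T = 0.0739 − 0.3021 = -0.2282 → -0.23
e^(−qT) = e^(−0.016·0.6667) = 0.9894;  e^(−rT) = e^(−0.006·0.6667) = 0.9960
N(−d₂) = N(0.23) = 0.5910;  N(−d₁) = N(-0.07) = 0.4721
P = 303·0.9960·0.5910 − 298·0.9894·0.4721 = 178.3567 − 139.1945 = 39.1622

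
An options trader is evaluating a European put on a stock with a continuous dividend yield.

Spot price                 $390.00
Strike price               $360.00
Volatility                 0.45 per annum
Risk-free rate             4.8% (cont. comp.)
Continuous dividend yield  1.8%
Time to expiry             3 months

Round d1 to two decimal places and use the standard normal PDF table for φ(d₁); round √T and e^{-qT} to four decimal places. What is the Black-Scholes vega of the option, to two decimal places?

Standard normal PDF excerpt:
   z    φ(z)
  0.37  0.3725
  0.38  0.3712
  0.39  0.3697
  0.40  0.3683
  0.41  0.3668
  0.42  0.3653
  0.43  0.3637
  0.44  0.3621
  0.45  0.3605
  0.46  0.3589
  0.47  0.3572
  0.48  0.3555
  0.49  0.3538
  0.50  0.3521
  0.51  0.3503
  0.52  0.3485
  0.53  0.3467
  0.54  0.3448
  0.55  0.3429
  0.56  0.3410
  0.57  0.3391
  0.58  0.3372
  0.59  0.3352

68.35

T = 0.25;  σ√T = 0.2250
d₁ = [ln(390/360) + (0.048 − 0.018 + 0.45²/2)·0.25] / 0.2250 = [0.0800 + 0.0328] / 0.2250 = 0.5016 ≈ 0.50
√T = √0.25 = 0.5000
φ(d₁) = φ(0.50) = 0.3521
e^(−qT) = e^(−0.018·0.25) = 0.9955
vega = S·e^(−qT)·φ(d₁)·√T = 390·0.9955·0.3521·0.5000 = 68.3505
(Vega is the same for a European call and put with the same parameters.)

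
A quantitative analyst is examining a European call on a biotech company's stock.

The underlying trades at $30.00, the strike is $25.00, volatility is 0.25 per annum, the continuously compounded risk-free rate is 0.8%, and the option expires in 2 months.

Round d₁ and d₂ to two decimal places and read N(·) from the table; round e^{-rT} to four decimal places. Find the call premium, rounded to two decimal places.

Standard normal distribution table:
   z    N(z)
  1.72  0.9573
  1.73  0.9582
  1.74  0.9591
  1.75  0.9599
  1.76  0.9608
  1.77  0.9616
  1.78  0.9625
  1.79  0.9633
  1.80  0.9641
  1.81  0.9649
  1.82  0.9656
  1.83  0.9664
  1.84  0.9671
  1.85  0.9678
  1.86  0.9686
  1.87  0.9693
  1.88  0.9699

$5.07

T = 0.1667;  σ√T = 0.1021
ln(S/K) + (r + σ²/2)T = ln(30/25) + (0.008 + 0.25²/2)·0.1667 = 0.1823 + 0.0065 = 0.1889
d₁ = 0.1889 / 0.1021 = 1.8505 which rounds to 1.85
d₂ = d₁ − σ√T = 1.8505 − 0.1021 = 1.7484 which rounds to 1.75
exp(−rT) = exp(−0.008·0.1667) = 0.9987
C = 30·N(1.85) − 25·0.9987·N(1.75) = 30·0.9678 − 25·0.9987·0.9599 = 29.0340 − 23.9663 = 5.0677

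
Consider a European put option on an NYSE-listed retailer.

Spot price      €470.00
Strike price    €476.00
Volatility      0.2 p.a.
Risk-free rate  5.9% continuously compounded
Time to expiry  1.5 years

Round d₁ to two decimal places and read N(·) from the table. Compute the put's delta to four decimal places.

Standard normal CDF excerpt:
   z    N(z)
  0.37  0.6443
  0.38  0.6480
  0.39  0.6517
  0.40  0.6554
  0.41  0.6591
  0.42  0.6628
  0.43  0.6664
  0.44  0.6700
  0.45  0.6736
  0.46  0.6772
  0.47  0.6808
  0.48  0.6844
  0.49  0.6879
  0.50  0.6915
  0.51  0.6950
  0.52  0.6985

σ√T = 0.2 × 1.2247 = 0.2449
d₁ = [ln(470/476) + (0.059 + 0.2²/2)·1.5] / 0.2449 = [-0.0127 + 0.1185] / 0.2449 = 0.4320 → 0.43
N(d₁) = N(0.43) = 0.6664
Δ_put = N(d₁) − 1 = 0.6664 − 1 = -0.3336

-0.3336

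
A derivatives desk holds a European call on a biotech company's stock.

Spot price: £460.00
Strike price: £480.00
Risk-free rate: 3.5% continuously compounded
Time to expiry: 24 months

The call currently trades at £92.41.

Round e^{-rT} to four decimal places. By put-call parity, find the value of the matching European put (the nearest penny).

£79.96

e^(−rT) = e^(−0.035·2) = 0.9324
Put-call parity: C − P = S − K·e^(−rT) = 460 − 480·0.9324 = 460 − 447.5520 = 12.4480
P = C − (C − P) = 92.41 − (12.4480) = 79.9620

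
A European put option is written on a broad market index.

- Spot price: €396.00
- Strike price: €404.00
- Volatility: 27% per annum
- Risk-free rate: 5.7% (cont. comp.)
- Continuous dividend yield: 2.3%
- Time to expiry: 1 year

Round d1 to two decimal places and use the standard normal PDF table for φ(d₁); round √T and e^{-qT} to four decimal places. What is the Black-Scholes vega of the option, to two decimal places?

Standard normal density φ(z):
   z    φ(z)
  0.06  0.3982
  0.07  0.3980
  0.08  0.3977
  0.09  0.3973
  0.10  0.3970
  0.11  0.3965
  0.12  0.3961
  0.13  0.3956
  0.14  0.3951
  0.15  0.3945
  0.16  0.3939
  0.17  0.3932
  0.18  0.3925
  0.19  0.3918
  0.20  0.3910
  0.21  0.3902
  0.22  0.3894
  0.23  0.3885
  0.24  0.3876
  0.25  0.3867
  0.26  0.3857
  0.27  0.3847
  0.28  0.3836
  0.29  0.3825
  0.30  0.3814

T = 1;  σ√T = 0.2700
d₁ = [ln(396/404) + (0.057 − 0.023 + 0.27²/2)·1] / 0.2700 = [-0.0200 + 0.0705] / 0.2700 = 0.1868 ≈ 0.19
√T = √1 = 1.0000
φ(d₁) = φ(0.19) = 0.3918
exp(−qT) = exp(−0.023·1) = 0.9773
vega = S·exp(−qT)·φ(d₁)·√T = 396·0.9773·0.3918·1.0000 = 151.6308

151.63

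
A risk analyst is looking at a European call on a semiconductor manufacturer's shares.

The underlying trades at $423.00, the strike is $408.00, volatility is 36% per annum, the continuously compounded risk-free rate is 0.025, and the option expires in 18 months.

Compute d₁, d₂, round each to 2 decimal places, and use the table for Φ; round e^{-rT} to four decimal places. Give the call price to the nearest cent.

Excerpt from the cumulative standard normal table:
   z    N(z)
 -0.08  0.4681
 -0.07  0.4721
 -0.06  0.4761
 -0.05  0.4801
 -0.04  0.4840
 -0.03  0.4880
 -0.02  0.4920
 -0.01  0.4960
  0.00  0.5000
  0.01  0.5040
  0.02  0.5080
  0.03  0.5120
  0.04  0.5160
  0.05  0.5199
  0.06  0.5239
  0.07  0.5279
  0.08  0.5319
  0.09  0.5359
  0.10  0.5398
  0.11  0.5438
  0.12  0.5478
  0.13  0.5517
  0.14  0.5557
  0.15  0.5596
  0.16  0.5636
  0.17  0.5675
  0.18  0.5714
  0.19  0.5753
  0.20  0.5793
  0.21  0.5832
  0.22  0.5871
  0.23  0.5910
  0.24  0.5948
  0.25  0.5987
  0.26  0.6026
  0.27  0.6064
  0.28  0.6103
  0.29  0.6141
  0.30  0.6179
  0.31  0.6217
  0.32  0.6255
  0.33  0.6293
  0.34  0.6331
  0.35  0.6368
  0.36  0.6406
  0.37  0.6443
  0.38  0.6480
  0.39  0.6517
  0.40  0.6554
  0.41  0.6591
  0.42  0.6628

$87.00

T = 1.5;  σ√T = 0.4409
d₁ = [ln(423/408) + (0.025 + 0.36²/2)·1.5] / 0.4409 = [0.0361 + 0.1347] / 0.4409 = 0.3874 which rounds to 0.39
d₂ = d₁ − σ√T = 0.3874 − 0.4409 = -0.0535 which rounds to -0.05
e^(−rT) = e^(−0.025·1.5) = 0.9632
N(d₁) = N(0.39) = 0.6517;  N(d₂) = N(-0.05) = 0.4801
C = 423·0.6517 − 408·0.9632·0.4801 = 275.6691 − 188.6724 = 86.9967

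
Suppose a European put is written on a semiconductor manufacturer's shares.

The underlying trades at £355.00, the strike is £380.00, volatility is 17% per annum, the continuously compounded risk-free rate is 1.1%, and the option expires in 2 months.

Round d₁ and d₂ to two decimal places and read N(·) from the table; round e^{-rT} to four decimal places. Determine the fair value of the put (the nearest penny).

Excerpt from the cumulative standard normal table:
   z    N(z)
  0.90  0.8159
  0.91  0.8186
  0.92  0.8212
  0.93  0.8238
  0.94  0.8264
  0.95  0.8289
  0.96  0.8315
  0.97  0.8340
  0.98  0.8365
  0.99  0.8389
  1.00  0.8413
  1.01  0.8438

£26.68

T = 0.1667;  σ√T = 0.0694
d₁ = [ln(355/380) + (0.011 + ½·0.17²)·0.1667] / (σ√T) = (-0.0681 + 0.0042) / 0.0694 = -0.9194 ⇒ -0.92
d₂ = -0.9194 − 0.0694 = -0.9889 ⇒ -0.99
exp(−rT) = exp(−0.011·0.1667) = 0.9982
P = 380·0.9982·N(0.99) − 355·N(0.92) = 380·0.9982·0.8389 − 355·0.8212 = 318.2082 − 291.5260 = 26.6822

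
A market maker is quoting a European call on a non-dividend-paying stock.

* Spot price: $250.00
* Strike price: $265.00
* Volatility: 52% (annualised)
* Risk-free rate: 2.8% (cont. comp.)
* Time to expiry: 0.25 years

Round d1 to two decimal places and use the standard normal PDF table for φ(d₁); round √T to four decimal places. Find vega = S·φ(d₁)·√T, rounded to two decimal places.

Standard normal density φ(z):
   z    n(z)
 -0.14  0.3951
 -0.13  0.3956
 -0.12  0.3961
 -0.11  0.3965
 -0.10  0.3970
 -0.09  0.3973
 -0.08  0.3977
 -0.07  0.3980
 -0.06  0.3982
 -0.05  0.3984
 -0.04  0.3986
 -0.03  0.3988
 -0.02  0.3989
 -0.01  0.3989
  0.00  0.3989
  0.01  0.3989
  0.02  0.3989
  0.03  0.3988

49.75

σ√T = 0.52 × 0.5000 = 0.2600
d₁ = [ln(250/265) + (0.028 + 0.52²/2)·0.25] / 0.2600 = [-0.0583 + 0.0408] / 0.2600 = -0.0672 ≈ -0.07
√T = √0.25 = 0.5000
φ(d₁) = φ(-0.07) = 0.3980
vega = S·φ(d₁)·√T = 250·0.3980·0.5000 = 49.7500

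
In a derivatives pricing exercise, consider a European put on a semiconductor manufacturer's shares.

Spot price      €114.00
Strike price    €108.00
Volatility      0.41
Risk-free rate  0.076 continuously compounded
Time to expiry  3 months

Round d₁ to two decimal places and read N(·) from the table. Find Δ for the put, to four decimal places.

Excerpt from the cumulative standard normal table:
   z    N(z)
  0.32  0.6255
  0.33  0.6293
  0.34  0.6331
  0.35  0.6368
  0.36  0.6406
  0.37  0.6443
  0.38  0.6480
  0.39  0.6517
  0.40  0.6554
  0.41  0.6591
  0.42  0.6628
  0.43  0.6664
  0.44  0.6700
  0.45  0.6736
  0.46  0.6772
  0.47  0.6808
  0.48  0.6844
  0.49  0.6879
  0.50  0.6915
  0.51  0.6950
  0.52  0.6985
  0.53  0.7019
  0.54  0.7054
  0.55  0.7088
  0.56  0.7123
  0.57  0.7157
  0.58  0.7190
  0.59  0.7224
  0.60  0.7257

-0.3228

T = 0.25;  σ√T = 0.2050
d₁ = [ln(114/108) + (0.076 + 0.41²/2)·0.25] / 0.2050 = [0.0541 + 0.0400] / 0.2050 = 0.4589 ⇒ 0.46
N(d₁) = N(0.46) = 0.6772
Δ_put = N(d₁) − 1 = 0.6772 − 1 = -0.3228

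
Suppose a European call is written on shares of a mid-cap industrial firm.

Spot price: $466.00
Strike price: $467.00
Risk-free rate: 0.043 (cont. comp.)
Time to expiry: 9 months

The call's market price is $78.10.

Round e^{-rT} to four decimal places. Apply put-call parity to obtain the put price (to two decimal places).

exp(−rT) = exp(−0.043·0.75) = 0.9683
Put-call parity: C − P = S − K·e^(−rT) = 466 − 467·0.9683 = 466 − 452.1961 = 13.8039
P = C − (C − P) = 78.10 − (13.8039) = 64.2961

$64.30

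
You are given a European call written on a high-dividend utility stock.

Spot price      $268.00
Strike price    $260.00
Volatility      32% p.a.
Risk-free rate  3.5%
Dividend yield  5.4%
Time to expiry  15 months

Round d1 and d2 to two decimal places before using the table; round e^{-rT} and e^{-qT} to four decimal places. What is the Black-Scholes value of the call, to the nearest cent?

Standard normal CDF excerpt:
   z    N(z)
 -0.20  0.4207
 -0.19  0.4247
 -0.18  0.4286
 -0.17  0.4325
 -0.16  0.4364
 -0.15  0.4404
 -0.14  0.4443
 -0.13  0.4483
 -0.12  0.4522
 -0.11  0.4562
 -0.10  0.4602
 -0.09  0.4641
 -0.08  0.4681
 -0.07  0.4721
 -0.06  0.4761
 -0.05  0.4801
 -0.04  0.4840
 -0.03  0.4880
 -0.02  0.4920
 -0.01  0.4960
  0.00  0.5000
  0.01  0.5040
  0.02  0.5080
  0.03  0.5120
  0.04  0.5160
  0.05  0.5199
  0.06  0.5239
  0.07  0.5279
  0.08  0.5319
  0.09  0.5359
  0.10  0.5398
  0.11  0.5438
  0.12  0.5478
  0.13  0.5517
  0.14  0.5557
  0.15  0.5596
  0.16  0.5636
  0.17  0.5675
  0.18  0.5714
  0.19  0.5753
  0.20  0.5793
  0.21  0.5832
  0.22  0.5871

σ√T = 0.32·√1.25 = 0.3578
d₁ = [ln(268/260) + (0.035 − 0.054 + ½·0.32²)·1.25] / (σ√T) = (0.0303 + 0.0403) / 0.3578 = 0.1972 → 0.20
d₂ = 0.1972 − 0.3578 = -0.1606 → -0.16
exp(−qT) = exp(−0.054·1.25) = 0.9347;  exp(−rT) = exp(−0.035·1.25) = 0.9572
N(d₁) = N(0.20) = 0.5793;  N(d₂) = N(-0.16) = 0.4364
C = 268·0.9347·0.5793 − 260·0.9572·0.4364 = 145.1144 − 108.6077 = 36.5067

$36.51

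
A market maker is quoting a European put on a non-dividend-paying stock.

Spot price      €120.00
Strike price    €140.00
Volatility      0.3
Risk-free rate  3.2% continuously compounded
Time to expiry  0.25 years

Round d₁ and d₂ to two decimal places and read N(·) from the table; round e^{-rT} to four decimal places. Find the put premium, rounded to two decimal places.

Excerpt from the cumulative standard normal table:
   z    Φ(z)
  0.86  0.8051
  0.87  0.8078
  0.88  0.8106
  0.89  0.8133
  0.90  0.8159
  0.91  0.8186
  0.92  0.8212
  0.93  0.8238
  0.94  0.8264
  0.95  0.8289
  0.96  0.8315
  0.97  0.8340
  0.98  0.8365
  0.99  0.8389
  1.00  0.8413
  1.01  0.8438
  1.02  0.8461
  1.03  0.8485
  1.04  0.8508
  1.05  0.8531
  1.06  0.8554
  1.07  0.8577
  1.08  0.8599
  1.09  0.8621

€20.57

σ√T = 0.3·√0.25 = 0.1500
ln(S/K) + (r + σ²/2)T = ln(120/140) + (0.032 + 0.3²/2)·0.25 = -0.1542 + 0.0192 = -0.1349
d₁ = -0.1349 / 0.1500 = -0.8993 ⇒ -0.90
d₂ = d₁ − σ√T = -0.8993 − 0.1500 = -1.0493 ⇒ -1.05
e^(−rT) = e^(−0.032·0.25) = 0.9920
N(−d₂) = N(1.05) = 0.8531;  N(−d₁) = N(0.90) = 0.8159
P = 140·0.9920·0.8531 − 120·0.8159 = 118.4785 − 97.9080 = 20.5705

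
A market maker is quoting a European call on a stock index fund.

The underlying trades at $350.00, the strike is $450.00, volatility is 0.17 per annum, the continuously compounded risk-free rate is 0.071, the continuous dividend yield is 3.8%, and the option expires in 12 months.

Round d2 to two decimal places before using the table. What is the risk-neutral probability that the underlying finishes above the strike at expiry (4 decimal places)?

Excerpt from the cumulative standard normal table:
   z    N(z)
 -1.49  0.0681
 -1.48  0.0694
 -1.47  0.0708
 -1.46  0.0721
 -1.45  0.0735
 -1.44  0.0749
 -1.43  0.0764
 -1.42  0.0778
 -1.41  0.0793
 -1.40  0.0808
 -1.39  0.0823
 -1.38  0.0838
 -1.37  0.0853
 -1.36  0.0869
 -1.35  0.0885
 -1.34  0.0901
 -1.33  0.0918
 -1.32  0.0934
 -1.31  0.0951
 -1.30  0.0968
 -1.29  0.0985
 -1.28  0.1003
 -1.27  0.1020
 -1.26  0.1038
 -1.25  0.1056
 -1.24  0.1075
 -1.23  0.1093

σ√T = 0.17·√1 = 0.1700
d₁ = [ln(350/450) + (0.071 − 0.038 + 0.17²/2)·1] / 0.1700 = [-0.2513 + 0.0474] / 0.1700 = -1.1992 ≈ -1.20
d₂ = d₁ − σ√T = -1.1992 − 0.1700 = -1.3692 ≈ -1.37
Pr(exercise) under Q = N(d₂) = 0.0853

0.0853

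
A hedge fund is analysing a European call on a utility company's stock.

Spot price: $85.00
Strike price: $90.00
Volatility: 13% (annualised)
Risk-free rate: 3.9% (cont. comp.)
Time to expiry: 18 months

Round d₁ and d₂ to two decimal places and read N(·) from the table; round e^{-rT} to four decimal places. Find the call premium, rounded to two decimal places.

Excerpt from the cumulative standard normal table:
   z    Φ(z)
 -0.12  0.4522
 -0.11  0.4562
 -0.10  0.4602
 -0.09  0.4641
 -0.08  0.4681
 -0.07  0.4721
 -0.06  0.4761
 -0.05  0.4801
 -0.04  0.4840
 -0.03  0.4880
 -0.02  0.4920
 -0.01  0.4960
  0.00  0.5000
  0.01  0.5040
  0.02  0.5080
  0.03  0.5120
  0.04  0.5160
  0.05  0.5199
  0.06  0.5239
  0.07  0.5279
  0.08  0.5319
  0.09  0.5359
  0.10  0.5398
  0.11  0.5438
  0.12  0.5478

$5.48

σ√T = 0.13·√1.5 = 0.1592
d₁ = [ln(85/90) + (0.039 + 0.13²/2)·1.5] / 0.1592 = [-0.0572 + 0.0712] / 0.1592 = 0.0880 ⇒ 0.09
d₂ = d₁ − σ√T = 0.0880 − 0.1592 = -0.0712 ⇒ -0.07
exp(−rT) = exp(−0.039·1.5) = 0.9432
N(d₁) = N(0.09) = 0.5359;  N(d₂) = N(-0.07) = 0.4721
C = 85·0.5359 − 90·0.9432·0.4721 = 45.5515 − 40.0756 = 5.4759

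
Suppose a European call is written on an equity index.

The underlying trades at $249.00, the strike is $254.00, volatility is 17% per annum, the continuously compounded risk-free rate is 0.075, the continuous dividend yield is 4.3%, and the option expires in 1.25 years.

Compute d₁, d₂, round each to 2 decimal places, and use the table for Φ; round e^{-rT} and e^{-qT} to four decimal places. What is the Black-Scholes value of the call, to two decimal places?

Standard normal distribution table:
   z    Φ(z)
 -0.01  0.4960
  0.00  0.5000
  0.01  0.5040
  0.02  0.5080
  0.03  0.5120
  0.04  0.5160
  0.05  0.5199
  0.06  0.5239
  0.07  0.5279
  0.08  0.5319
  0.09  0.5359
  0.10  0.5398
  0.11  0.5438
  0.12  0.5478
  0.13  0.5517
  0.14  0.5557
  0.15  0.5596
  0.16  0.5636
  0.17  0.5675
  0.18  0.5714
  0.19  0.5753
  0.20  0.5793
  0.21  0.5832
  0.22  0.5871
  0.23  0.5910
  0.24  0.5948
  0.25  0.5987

σ√T = 0.17·√1.25 = 0.1901
ln(S/K) + (r − q + σ²/2)T = ln(249/254) + (0.075 − 0.043 + 0.17²/2)·1.25 = -0.0199 + 0.0581 = 0.0382
d₁ = 0.0382 / 0.1901 = 0.2009 ≈ 0.20
d₂ = d₁ − σ√T = 0.2009 − 0.1901 = 0.0108 ≈ 0.01
exp(−qT) = exp(−0.043·1.25) = 0.9477;  exp(−rT) = exp(−0.075·1.25) = 0.9105
N(d₁) = N(0.20) = 0.5793;  N(d₂) = N(0.01) = 0.5040
C = 249·0.9477·0.5793 − 254·0.9105·0.5040 = 136.7016 − 116.5586 = 20.1431

$20.14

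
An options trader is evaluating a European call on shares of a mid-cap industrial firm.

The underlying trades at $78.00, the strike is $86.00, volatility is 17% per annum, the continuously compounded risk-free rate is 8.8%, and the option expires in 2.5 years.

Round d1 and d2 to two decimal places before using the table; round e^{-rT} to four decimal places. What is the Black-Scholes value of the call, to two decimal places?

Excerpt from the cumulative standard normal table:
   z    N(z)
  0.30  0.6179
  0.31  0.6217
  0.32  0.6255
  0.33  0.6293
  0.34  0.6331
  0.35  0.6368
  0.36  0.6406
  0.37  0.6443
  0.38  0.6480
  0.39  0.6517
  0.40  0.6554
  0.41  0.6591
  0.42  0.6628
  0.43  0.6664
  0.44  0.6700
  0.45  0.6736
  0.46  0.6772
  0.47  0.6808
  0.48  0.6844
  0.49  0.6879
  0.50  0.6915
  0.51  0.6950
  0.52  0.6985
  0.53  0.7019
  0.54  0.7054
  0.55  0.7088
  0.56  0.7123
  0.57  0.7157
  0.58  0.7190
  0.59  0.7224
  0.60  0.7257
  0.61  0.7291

$13.18

T = 2.5;  σ√T = 0.2688
d₁ = [ln(78/86) + (0.088 + 0.17²/2)·2.5] / 0.2688 = [-0.0976 + 0.2561] / 0.2688 = 0.5896 → 0.59
d₂ = d₁ − σ√T = 0.5896 − 0.2688 = 0.3208 → 0.32
e^(−rT) = e^(−0.088·2.5) = 0.8025
N(d₁) = N(0.59) = 0.7224;  N(d₂) = N(0.32) = 0.6255
C = 78·0.7224 − 86·0.8025·0.6255 = 56.3472 − 43.1689 = 13.1783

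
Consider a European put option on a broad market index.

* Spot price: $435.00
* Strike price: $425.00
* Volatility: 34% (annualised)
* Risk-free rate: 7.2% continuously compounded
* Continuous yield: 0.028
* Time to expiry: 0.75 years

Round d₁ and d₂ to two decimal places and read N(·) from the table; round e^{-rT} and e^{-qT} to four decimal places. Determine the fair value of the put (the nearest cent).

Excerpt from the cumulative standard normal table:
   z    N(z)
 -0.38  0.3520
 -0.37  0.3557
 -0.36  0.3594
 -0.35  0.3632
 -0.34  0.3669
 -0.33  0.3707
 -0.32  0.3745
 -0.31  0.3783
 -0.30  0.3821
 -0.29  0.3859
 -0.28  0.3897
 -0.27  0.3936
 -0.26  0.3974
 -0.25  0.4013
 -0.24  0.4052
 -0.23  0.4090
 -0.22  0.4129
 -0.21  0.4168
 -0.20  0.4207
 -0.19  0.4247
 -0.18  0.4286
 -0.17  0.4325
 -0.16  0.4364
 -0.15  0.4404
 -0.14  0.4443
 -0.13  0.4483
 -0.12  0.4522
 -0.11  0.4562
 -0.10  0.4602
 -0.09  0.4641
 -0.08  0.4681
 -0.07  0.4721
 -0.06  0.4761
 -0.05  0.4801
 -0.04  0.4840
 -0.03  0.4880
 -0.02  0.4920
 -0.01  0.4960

σ√T = 0.34·√0.75 = 0.2944
d₁ = [ln(435/425) + (0.072 − 0.028 + 0.34²/2)·0.75] / 0.2944 = [0.0233 + 0.0764] / 0.2944 = 0.3383 ≈ 0.34
d₂ = d₁ − σ√T = 0.3383 − 0.2944 = 0.0438 ≈ 0.04
exp(−qT) = exp(−0.028·0.75) = 0.9792;  exp(−rT) = exp(−0.072·0.75) = 0.9474
P = 425·0.9474·N(-0.04) − 435·0.9792·N(-0.34) = 425·0.9474·0.4840 − 435·0.9792·0.3669 = 194.8802 − 156.2818 = 38.5984

$38.60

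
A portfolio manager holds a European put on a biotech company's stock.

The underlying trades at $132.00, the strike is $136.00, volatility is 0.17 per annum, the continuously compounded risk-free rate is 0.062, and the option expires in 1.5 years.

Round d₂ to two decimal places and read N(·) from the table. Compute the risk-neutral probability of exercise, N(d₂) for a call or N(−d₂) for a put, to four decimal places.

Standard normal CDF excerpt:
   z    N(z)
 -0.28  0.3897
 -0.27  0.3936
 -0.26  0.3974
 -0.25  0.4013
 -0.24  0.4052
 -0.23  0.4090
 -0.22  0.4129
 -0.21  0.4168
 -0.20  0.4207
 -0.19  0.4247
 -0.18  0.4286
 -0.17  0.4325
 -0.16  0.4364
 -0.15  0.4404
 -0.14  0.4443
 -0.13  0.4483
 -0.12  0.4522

0.4207

T = 1.5;  σ√T = 0.2082
d₁ = [ln(132/136) + (0.062 + ½·0.17²)·1.5] / (σ√T) = (-0.0299 + 0.1147) / 0.2082 = 0.4074 ⇒ 0.41
d₂ = 0.4074 − 0.2082 = 0.1992 ⇒ 0.20
Risk-neutral Pr[S_T < K] = N(−d₂) = N(-0.20) = 0.4207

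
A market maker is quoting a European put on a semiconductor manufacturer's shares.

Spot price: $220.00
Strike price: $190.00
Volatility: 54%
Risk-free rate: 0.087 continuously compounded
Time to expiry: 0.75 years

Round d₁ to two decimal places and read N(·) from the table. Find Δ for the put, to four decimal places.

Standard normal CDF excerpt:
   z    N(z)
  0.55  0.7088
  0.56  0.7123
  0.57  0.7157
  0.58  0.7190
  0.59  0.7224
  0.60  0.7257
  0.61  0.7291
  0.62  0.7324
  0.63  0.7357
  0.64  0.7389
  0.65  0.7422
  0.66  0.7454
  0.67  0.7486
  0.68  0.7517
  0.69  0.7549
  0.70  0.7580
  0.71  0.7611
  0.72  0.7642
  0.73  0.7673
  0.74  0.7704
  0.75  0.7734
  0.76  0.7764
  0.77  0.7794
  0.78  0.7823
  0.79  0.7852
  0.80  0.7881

T = 0.75;  σ√T = 0.4677
ln(S/K) + (r + σ²/2)T = ln(220/190) + (0.087 + 0.54²/2)·0.75 = 0.1466 + 0.1746 = 0.3212
d₁ = 0.3212 / 0.4677 = 0.6868 which rounds to 0.69
N(d₁) = N(0.69) = 0.7549
Δ_put = N(d₁) − 1 = 0.7549 − 1 = -0.2451

-0.2451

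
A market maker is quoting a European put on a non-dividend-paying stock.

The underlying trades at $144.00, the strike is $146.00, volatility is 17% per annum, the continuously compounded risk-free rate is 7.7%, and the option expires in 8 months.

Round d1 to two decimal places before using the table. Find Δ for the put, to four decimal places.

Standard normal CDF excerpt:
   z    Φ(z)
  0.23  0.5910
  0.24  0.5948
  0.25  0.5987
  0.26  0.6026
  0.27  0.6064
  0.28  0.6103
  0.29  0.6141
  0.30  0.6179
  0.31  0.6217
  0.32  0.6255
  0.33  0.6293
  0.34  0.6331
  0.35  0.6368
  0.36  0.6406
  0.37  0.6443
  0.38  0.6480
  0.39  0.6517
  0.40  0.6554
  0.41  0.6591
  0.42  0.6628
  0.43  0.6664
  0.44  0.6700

T = 0.6667;  σ√T = 0.1388
d₁ = [ln(144/146) + (0.077 + 0.17²/2)·0.6667] / 0.1388 = [-0.0138 + 0.0610] / 0.1388 = 0.3399 ≈ 0.34
N(d₁) = N(0.34) = 0.6331
Δ_put = N(d₁) − 1 = 0.6331 − 1 = -0.3669

-0.3669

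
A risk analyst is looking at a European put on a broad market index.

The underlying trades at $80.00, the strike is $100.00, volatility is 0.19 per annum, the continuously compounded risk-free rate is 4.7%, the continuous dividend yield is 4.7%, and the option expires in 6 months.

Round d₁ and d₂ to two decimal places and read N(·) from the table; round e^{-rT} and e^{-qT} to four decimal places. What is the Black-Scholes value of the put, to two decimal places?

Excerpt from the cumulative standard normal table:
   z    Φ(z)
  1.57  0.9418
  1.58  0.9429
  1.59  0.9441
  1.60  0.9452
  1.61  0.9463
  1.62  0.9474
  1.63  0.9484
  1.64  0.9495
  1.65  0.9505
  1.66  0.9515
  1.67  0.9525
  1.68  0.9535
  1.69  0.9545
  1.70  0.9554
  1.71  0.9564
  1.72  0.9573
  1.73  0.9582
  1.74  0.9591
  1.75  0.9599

T = 0.5;  σ√T = 0.1344
ln(S/K) + (r − q + σ²/2)T = ln(80/100) + (0.047 − 0.047 + 0.19²/2)·0.5 = -0.2231 + 0.0090 = -0.2141
d₁ = -0.2141 / 0.1344 = -1.5937 ≈ -1.59
d₂ = d₁ − σ√T = -1.5937 − 0.1344 = -1.7281 ≈ -1.73
e^(−qT) = e^(−0.047·0.5) = 0.9768;  e^(−rT) = e^(−0.047·0.5) = 0.9768
P = 100·0.9768·N(1.73) − 80·0.9768·N(1.59) = 100·0.9768·0.9582 − 80·0.9768·0.9441 = 93.5970 − 73.7758 = 19.8212

$19.82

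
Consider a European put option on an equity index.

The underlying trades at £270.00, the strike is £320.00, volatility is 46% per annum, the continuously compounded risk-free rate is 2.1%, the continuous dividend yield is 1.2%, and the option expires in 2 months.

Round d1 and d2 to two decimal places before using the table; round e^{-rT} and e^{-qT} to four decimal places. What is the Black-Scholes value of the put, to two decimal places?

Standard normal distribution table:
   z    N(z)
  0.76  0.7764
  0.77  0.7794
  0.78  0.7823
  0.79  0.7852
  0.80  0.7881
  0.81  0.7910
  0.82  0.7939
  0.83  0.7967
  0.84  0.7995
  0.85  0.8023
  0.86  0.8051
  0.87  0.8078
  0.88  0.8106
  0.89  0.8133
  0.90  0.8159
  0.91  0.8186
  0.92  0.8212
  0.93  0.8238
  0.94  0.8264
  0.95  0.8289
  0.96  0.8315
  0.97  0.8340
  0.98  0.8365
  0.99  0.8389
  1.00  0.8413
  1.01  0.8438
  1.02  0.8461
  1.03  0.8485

£55.15

T = 0.1667;  σ√T = 0.1878
ln(S/K) + (r − q + σ²/2)T = ln(270/320) + (0.021 − 0.012 + 0.46²/2)·0.1667 = -0.1699 + 0.0191 = -0.1508
d₁ = -0.1508 / 0.1878 = -0.8028 → -0.80
d₂ = d₁ − σ√T = -0.8028 − 0.1878 = -0.9906 → -0.99
e^(−qT) = e^(−0.012·0.1667) = 0.9980;  e^(−rT) = e^(−0.021·0.1667) = 0.9965
N(−d₂) = N(0.99) = 0.8389;  N(−d₁) = N(0.80) = 0.7881
P = 320·0.9965·0.8389 − 270·0.9980·0.7881 = 267.5084 − 212.3614 = 55.1470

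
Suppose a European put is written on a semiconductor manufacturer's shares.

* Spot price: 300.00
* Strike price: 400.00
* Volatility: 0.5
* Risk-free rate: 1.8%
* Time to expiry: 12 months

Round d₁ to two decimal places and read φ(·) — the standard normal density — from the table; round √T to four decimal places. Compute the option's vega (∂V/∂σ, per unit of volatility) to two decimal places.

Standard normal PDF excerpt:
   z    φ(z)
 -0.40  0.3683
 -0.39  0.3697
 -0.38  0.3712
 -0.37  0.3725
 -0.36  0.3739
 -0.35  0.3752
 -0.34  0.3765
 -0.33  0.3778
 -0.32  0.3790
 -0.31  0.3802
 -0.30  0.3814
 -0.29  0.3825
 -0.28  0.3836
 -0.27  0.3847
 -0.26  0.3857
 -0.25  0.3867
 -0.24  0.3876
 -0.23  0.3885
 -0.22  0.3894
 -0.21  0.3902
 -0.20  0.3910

114.75

σ√T = 0.5 × 1.0000 = 0.5000
d₁ = [ln(300/400) + (0.018 + ½·0.5²)·1] / (σ√T) = (-0.2877 + 0.1430) / 0.5000 = -0.2894 ⇒ -0.29
√T = √1 = 1.0000
φ(d₁) = φ(-0.29) = 0.3825
vega = S·φ(d₁)·√T = 300·0.3825·1.0000 = 114.7500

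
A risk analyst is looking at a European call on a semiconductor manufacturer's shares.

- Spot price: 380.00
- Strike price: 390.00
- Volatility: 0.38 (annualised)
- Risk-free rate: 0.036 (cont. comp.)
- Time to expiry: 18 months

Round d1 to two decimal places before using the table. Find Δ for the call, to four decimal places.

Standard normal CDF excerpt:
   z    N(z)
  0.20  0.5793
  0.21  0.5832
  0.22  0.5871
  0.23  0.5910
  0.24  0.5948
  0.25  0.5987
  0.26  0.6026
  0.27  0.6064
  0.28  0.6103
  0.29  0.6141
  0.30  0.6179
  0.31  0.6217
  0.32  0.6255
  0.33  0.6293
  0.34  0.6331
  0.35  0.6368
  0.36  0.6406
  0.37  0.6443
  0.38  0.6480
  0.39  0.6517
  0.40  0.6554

T = 1.5;  σ√T = 0.4654
d₁ = [ln(380/390) + (0.036 + ½·0.38²)·1.5] / (σ√T) = (-0.0260 + 0.1623) / 0.4654 = 0.2929 → 0.29
N(d₁) = N(0.29) = 0.6141
Δ_call = N(d₁) = 0.6141

0.6141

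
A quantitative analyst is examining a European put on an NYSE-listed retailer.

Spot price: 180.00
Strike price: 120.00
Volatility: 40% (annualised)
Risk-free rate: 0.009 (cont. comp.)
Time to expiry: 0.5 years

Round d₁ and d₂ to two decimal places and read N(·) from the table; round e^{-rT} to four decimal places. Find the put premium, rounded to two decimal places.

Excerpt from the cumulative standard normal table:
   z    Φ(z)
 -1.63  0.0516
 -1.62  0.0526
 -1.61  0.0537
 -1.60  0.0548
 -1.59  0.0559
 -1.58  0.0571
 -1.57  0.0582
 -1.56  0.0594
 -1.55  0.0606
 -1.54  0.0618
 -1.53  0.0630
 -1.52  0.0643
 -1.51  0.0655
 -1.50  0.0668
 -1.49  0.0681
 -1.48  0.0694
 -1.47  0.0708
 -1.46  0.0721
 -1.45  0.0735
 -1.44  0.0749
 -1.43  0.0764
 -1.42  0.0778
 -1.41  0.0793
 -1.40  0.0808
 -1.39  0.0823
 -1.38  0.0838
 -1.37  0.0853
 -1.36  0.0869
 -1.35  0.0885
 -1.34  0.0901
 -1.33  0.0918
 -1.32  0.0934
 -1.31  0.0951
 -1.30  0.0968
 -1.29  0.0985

T = 0.5;  σ√T = 0.2828
d₁ = [ln(180/120) + (0.009 + 0.4²/2)·0.5] / 0.2828 = [0.4055 + 0.0445] / 0.2828 = 1.5909 ≈ 1.59
d₂ = d₁ − σ√T = 1.5909 − 0.2828 = 1.3080 ≈ 1.31
e^(−rT) = e^(−0.009·0.5) = 0.9955
N(−d₂) = N(-1.31) = 0.0951;  N(−d₁) = N(-1.59) = 0.0559
P = 120·0.9955·0.0951 − 180·0.0559 = 11.3606 − 10.0620 = 1.2986

1.30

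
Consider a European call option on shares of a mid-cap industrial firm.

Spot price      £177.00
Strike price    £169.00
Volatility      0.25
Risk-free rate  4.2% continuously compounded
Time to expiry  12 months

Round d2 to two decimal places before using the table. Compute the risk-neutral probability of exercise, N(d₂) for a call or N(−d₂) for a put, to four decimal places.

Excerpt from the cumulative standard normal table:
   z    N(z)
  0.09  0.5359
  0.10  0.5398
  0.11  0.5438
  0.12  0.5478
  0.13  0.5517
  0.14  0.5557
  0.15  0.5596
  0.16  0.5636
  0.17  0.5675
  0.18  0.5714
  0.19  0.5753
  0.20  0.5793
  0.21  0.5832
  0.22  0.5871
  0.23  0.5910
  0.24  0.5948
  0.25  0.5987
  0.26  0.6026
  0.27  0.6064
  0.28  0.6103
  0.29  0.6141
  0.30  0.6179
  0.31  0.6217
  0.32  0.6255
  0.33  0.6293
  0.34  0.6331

0.5910

σ√T = 0.25·√1 = 0.2500
d₁ = [ln(177/169) + (0.042 + 0.25²/2)·1] / 0.2500 = [0.0463 + 0.0733] / 0.2500 = 0.4780 ⇒ 0.48
d₂ = d₁ − σ√T = 0.4780 − 0.2500 = 0.2280 ⇒ 0.23
Pr(exercise) under Q = N(d₂) = 0.5910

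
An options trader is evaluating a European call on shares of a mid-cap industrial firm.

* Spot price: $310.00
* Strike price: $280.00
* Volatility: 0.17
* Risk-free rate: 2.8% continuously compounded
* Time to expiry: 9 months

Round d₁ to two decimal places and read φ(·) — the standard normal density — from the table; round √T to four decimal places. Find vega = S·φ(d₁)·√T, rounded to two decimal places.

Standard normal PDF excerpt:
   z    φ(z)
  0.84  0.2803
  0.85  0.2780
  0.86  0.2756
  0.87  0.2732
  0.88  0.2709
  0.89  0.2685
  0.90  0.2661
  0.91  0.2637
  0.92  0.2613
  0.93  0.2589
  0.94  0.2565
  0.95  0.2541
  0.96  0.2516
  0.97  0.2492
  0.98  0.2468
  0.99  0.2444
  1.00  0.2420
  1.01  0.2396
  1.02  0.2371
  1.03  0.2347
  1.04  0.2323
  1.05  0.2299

σ√T = 0.17·√0.75 = 0.1472
ln(S/K) + (r + σ²/2)T = ln(310/280) + (0.028 + 0.17²/2)·0.75 = 0.1018 + 0.0318 = 0.1336
d₁ = 0.1336 / 0.1472 = 0.9076 ⇒ 0.91
√T = √0.75 = 0.8660
φ(d₁) = φ(0.91) = 0.2637
vega = S·φ(d₁)·√T = 310·0.2637·0.8660 = 70.7929

70.79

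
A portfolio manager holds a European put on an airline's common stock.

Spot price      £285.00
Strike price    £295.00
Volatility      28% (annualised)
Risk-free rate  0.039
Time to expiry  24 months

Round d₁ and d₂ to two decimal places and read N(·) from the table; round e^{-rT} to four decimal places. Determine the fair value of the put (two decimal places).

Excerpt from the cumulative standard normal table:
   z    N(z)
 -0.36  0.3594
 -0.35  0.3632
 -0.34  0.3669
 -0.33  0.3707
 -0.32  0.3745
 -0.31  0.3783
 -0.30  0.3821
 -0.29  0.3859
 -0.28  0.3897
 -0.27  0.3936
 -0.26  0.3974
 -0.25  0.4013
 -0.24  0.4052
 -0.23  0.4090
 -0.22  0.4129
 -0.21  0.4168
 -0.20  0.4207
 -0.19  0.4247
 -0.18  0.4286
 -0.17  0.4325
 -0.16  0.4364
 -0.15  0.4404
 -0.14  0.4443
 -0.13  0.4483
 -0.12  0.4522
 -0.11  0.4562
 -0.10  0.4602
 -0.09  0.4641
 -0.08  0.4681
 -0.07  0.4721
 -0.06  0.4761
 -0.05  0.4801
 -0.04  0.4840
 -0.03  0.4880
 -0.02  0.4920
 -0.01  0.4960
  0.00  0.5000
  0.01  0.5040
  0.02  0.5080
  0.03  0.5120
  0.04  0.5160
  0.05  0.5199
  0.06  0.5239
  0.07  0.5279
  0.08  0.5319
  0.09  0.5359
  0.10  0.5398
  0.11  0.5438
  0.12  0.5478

σ√T = 0.28·√2 = 0.3960
d₁ = [ln(285/295) + (0.039 + 0.28²/2)·2] / 0.3960 = [-0.0345 + 0.1564] / 0.3960 = 0.3079 → 0.31
d₂ = d₁ − σ√T = 0.3079 − 0.3960 = -0.0881 → -0.09
exp(−rT) = exp(−0.039·2) = 0.9250
N(−d₂) = N(0.09) = 0.5359;  N(−d₁) = N(-0.31) = 0.3783
P = 295·0.9250·0.5359 − 285·0.3783 = 146.2337 − 107.8155 = 38.4182

£38.42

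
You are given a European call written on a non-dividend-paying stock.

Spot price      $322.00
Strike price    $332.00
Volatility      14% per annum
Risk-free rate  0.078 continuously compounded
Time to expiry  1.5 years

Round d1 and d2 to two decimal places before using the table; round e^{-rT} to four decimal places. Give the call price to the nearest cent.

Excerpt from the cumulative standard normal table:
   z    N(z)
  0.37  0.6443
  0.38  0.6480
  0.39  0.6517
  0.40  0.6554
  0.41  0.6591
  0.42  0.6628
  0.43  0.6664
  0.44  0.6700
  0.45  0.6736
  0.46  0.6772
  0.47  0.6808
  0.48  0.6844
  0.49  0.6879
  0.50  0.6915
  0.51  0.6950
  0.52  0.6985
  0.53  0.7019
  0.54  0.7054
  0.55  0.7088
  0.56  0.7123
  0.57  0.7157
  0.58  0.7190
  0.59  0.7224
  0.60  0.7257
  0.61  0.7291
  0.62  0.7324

T = 1.5;  σ√T = 0.1715
d₁ = [ln(322/332) + (0.078 + ½·0.14²)·1.5] / (σ√T) = (-0.0306 + 0.1317) / 0.1715 = 0.5897 ⇒ 0.59
d₂ = 0.5897 − 0.1715 = 0.4183 ⇒ 0.42
e^(−rT) = e^(−0.078·1.5) = 0.8896
N(d₁) = N(0.59) = 0.7224;  N(d₂) = N(0.42) = 0.6628
C = 322·0.7224 − 332·0.8896·0.6628 = 232.6128 − 195.7561 = 36.8567

$36.86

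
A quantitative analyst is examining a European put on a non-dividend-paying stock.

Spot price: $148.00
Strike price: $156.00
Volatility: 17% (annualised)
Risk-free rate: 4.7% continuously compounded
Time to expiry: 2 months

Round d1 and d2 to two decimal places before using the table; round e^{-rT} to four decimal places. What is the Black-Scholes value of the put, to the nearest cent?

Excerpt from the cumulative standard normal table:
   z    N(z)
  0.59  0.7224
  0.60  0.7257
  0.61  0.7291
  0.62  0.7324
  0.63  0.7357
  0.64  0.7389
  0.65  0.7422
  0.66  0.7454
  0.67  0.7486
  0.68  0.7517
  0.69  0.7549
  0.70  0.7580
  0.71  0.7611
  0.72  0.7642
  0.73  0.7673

σ√T = 0.17 × 0.4082 = 0.0694
ln(S/K) + (r + σ²/2)T = ln(148/156) + (0.047 + 0.17²/2)·0.1667 = -0.0526 + 0.0102 = -0.0424
d₁ = -0.0424 / 0.0694 = -0.6110 ≈ -0.61
d₂ = d₁ − σ√T = -0.6110 − 0.0694 = -0.6804 ≈ -0.68
exp(−rT) = exp(−0.047·0.1667) = 0.9922
N(−d₂) = N(0.68) = 0.7517;  N(−d₁) = N(0.61) = 0.7291
P = 156·0.9922·0.7517 − 148·0.7291 = 116.3505 − 107.9068 = 8.4437

$8.44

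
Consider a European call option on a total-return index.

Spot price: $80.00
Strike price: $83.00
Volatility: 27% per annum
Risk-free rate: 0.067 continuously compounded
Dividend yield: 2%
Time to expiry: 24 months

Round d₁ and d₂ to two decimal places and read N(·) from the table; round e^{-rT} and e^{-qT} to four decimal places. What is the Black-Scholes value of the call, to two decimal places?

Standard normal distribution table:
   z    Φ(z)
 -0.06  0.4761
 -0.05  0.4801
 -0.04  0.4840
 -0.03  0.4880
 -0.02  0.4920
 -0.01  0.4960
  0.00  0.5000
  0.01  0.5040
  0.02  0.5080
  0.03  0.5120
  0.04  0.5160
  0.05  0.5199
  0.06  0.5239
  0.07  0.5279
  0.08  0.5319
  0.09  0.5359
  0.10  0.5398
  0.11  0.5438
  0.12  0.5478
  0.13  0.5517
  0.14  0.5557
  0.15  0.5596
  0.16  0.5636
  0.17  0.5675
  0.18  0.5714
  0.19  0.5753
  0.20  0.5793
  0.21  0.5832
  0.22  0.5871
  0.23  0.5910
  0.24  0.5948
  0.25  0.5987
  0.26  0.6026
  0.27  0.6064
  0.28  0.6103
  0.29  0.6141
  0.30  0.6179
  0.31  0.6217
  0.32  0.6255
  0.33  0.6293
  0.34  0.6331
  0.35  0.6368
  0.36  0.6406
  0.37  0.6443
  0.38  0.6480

$13.53

σ√T = 0.27·√2 = 0.3818
ln(S/K) + (r − q + σ²/2)T = ln(80/83) + (0.067 − 0.02 + 0.27²/2)·2 = -0.0368 + 0.1669 = 0.1301
d₁ = 0.1301 / 0.3818 = 0.3407 ≈ 0.34
d₂ = d₁ − σ√T = 0.3407 − 0.3818 = -0.0412 ≈ -0.04
e^(−qT) = e^(−0.02·2) = 0.9608;  e^(−rT) = e^(−0.067·2) = 0.8746
C = 80·0.9608·N(0.34) − 83·0.8746·N(-0.04) = 80·0.9608·0.6331 − 83·0.8746·0.4840 = 48.6626 − 35.1344 = 13.5282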